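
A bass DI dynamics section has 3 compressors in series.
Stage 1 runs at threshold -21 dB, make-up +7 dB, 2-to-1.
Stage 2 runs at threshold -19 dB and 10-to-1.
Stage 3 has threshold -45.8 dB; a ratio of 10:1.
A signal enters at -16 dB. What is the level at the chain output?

Stage 1: overshoot 5 dB → 5/2 = 2.5 dB → -18.5 dB; +7 dB make-up → -11.5 dB.
Stage 2: 7.5 dB above -19 dB, reduced 10:1 to 0.75 dB above → -18.25 dB.
Stage 3: overshoot 27.55 dB → 27.55/10 = 2.755 dB → -43.045 dB.

-43.045 dB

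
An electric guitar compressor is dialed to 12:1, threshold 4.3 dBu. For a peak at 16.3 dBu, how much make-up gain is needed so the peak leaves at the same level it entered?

11 dB

The peak compresses to 4.3 + 12/12 = 5.3 dBu.
To reach 16.3 dBu requires 16.3 − 5.3 = 11 dB of make-up.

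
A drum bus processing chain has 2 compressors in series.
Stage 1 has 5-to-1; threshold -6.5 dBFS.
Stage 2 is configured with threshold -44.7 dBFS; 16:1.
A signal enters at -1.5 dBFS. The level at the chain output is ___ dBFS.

-42.25 dBFS

Stage 1: -1.5 dBFS is 5 dB over -6.5 dBFS; at 5:1 that becomes 1 dB over, giving -5.5 dBFS.
Stage 2: overshoot 39.2 dB → 39.2/16 = 2.45 dB → -42.25 dBFS.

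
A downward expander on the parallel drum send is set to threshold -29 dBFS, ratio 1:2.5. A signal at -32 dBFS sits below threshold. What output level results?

The input is 3 dB below the -29 dBFS threshold.
A 1:2.5 expander multiplies undershoot by 2.5: 3 × 2.5 = 7.5 dB below threshold.
Output = -29 − 7.5 = -36.5 dBFS.

-36.5 dBFS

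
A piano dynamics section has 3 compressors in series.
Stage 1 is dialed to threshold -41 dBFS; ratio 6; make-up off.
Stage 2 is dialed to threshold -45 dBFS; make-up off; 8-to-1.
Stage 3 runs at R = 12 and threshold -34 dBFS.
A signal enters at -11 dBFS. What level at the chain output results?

Stage 1: -11 dBFS is 30 dB over -41 dBFS; at 6:1 that becomes 5 dB over, giving -36 dBFS.
Stage 2: -36 dBFS is 9 dB over -45 dBFS; at 8:1 that becomes 1.125 dB over, giving -43.875 dBFS.
Stage 3: -43.875 dBFS is at or below the -34 dBFS threshold — no compression; output -43.875 dBFS.

-43.875 dBFS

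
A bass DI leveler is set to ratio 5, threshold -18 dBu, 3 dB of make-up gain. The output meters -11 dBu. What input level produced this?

2 dBu

Stripping the +3 dB make-up gives -14 dBu at the gain stage.
The compressed level sits -14 − (-18) = 4 dB over threshold.
Before 5:1 compression the overshoot was 4 × 5 = 20 dB, so input = -18 + 20 = 2 dBu.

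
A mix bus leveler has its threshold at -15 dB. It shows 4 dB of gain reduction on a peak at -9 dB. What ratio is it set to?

3:1

Input overshoot = -9 − (-15) = 6 dB.
Output overshoot = 6 − 4 = 2 dB.
Ratio = input overshoot / output overshoot = 6 / 2 = 3.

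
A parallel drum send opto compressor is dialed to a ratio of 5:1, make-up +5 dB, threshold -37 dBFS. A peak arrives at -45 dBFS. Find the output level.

-40 dBFS

-45 dBFS is 8 dB below the -37 dBFS threshold, so no gain reduction is applied.
Make-up gain adds 5 dB: -45 + 5 = -40 dBFS.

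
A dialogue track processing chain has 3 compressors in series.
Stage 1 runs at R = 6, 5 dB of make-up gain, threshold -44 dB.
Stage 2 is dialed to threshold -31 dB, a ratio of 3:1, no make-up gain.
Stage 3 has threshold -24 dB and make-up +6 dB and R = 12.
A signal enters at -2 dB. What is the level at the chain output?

Stage 1: -2 dB is 42 dB over -44 dB; at 6:1 that becomes 7 dB over, giving -37 dB; +5 dB make-up → -32 dB.
Stage 2: -32 dB ≤ -31 dB, so stage 2 doesn't engage; output -32 dB.
Stage 3: -32 dB is at or below the -24 dB threshold — no compression; make-up brings it to -26 dB.

-26 dB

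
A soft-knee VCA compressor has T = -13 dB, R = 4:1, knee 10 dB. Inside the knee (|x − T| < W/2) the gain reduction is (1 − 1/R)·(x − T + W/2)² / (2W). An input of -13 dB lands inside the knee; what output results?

-13.9375 dB

x − T + W/2 = -13 − (-13) + 5 = 5.
GR = (1 − 1/4) × 5² / 20 = 0.75 × 25 / 20 = 0.9375 dB.
Output = -13 − 0.9375 = -13.9375 dB.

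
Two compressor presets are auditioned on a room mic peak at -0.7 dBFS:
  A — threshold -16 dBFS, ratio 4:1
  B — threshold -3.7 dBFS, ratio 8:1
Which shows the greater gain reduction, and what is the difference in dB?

A: GR = 15.3 − 15.3/4 = 11.475 dB.
B: GR = 3 − 3/8 = 2.625 dB.
A reduces 8.85 dB more.

A, by 8.85 dB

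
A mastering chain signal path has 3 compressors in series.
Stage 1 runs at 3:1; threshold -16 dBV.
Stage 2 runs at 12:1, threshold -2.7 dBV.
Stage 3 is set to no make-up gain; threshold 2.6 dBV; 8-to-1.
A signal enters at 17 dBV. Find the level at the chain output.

Stage 1: overshoot 33 dB → 33/3 = 11 dB → -5 dBV.
Stage 2: -5 dBV ≤ -2.7 dBV, so stage 2 doesn't engage; output -5 dBV.
Stage 3: below threshold (-5 ≤ 2.6); passes unchanged; output -5 dBV.

-5 dBV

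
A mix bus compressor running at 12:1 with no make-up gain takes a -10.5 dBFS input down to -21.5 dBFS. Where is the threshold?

-22.5 dBFS

Gain reduction = -10.5 − (-21.5) = 11 dB; output overshoot = GR / (R − 1) = 11 / 11 = 1 dB.
Threshold = output − output overshoot = -21.5 − 1 = -22.5 dBFS.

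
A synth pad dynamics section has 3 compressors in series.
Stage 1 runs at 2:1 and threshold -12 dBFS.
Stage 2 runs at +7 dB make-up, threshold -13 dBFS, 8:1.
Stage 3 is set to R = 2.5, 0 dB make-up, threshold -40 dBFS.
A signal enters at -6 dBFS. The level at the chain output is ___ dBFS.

Stage 1: -6 dBFS is 6 dB over -12 dBFS; at 2:1 that becomes 3 dB over, giving -9 dBFS.
Stage 2: overshoot 4 dB → 4/8 = 0.5 dB → -12.5 dBFS; +7 dB make-up → -5.5 dBFS.
Stage 3: 34.5 dB above -40 dBFS, reduced 2.5:1 to 13.8 dB above → -26.2 dBFS.

-26.2 dBFS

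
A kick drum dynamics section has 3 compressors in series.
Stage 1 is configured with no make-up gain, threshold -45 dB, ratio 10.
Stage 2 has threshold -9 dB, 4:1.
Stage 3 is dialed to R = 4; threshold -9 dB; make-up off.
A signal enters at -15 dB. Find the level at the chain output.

Stage 1: -15 dB is 30 dB over -45 dB; at 10:1 that becomes 3 dB over, giving -42 dB.
Stage 2: -42 dB is at or below the -9 dB threshold — no compression; output -42 dB.
Stage 3: below threshold (-42 ≤ -9); passes unchanged; output -42 dB.

-42 dB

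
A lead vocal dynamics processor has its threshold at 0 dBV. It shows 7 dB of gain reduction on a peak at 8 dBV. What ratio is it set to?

8:1

Input overshoot = 8 − 0 = 8 dB.
Output overshoot = 8 − 7 = 1 dB.
Ratio = input overshoot / output overshoot = 8 / 1 = 8.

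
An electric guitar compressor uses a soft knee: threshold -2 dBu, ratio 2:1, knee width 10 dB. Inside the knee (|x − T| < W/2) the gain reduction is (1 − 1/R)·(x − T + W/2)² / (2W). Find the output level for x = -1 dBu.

-1.9 dBu

x − T + W/2 = -1 − (-2) + 5 = 6.
GR = (1 − 1/2) × 6² / 20 = 0.5 × 36 / 20 = 0.9 dB.
Output = -1 − 0.9 = -1.9 dBu.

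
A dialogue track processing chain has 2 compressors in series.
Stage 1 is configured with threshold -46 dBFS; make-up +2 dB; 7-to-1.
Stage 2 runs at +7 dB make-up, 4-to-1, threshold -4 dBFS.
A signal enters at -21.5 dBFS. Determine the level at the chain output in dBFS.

Stage 1: -21.5 dBFS is 24.5 dB over -46 dBFS; at 7:1 that becomes 3.5 dB over, giving -42.5 dBFS; +2 dB make-up → -40.5 dBFS.
Stage 2: -40.5 dBFS ≤ -4 dBFS, so stage 2 doesn't engage; make-up brings it to -33.5 dBFS.

-33.5 dBFS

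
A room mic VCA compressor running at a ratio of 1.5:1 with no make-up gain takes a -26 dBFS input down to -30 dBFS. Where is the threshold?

-38 dBFS

Gain reduction = -26 − (-30) = 4 dB; output overshoot = GR / (R − 1) = 4 / 0.5 = 8 dB.
Threshold = output − output overshoot = -30 − 8 = -38 dBFS.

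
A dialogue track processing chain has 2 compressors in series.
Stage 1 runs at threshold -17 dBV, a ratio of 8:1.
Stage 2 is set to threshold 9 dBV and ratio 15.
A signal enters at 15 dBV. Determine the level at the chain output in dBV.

-13 dBV

Stage 1: 15 dBV is 32 dB over -17 dBV; at 8:1 that becomes 4 dB over, giving -13 dBV.
Stage 2: -13 dBV ≤ 9 dBV, so stage 2 doesn't engage; output -13 dBV.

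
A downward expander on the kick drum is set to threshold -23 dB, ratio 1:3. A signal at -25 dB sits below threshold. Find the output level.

Undershoot = (-23) − (-25) = 2 dB.
At 1:3, that expands to 6 dB under threshold.
Output = -23 − 6 = -29 dB.

-29 dB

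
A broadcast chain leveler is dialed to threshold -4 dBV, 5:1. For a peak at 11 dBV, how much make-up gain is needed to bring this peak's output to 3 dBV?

The peak compresses to -4 + 15/5 = -1 dBV.
To reach 3 dBV requires 3 − (-1) = 4 dB of make-up.

4 dB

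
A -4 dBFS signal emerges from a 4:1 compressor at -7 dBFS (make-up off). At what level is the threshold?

-8 dBFS

Input is 4 dB above T (since output overshoot × R = input overshoot: (-7 − T)·4 = -4 − T gives T = -8 dBFS).
Check: -8 + (-4 − (-8))/4 = -8 + 1 = -7 dBFS. ✓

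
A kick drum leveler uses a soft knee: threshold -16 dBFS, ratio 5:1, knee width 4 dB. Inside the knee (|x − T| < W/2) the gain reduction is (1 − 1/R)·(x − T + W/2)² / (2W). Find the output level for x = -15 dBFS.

x − T + W/2 = -15 − (-16) + 2 = 3.
GR = (1 − 1/5) × 3² / 8 = 0.8 × 9 / 8 = 0.9 dB.
Output = -15 − 0.9 = -15.9 dBFS.

-15.9 dBFS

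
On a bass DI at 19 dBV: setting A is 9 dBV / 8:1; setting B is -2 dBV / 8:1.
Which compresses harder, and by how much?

B, by 9.625 dB

A: GR = 10 − 10/8 = 8.75 dB.
B: GR = 21 − 21/8 = 18.375 dB.
B reduces 9.625 dB more.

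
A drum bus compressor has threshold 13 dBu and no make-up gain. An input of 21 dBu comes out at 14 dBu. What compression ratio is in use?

8:1

Input overshoot = 21 − 13 = 8 dB; output overshoot = 14 − 13 = 1 dB.
Ratio = 8 / 1 = 8.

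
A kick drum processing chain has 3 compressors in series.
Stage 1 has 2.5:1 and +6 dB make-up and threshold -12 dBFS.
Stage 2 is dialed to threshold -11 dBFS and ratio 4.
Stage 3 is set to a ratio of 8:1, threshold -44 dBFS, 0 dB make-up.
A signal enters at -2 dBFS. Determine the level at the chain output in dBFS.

Stage 1: overshoot 10 dB → 10/2.5 = 4 dB → -8 dBFS; +6 dB make-up → -2 dBFS.
Stage 2: -2 dBFS is 9 dB over -11 dBFS; at 4:1 that becomes 2.25 dB over, giving -8.75 dBFS.
Stage 3: overshoot 35.25 dB → 35.25/8 = 4.40625 dB → -39.59375 dBFS.

-39.59375 dBFS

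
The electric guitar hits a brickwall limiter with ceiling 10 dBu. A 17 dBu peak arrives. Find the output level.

The limiter clamps the peak to its 10 dBu ceiling.

10 dBu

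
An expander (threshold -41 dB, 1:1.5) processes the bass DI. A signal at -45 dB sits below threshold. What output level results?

-47 dB

Undershoot = (-41) − (-45) = 4 dB.
At 1:1.5, that expands to 6 dB under threshold.
Output = -41 − 6 = -47 dB.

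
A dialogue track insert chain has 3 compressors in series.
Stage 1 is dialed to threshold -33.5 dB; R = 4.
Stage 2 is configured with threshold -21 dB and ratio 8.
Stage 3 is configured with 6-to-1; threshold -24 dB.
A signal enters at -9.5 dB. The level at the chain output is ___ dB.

Stage 1: -9.5 dB is 24 dB over -33.5 dB; at 4:1 that becomes 6 dB over, giving -27.5 dB.
Stage 2: -27.5 dB ≤ -21 dB, so stage 2 doesn't engage; output -27.5 dB.
Stage 3: -27.5 dB is at or below the -24 dB threshold — no compression; output -27.5 dB.

-27.5 dB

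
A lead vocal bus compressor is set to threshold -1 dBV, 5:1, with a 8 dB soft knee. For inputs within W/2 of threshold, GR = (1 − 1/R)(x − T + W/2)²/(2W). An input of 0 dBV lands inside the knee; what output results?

-1.25 dBV

x − T + W/2 = 0 − (-1) + 4 = 5.
GR = (1 − 1/5) × 5² / 16 = 0.8 × 25 / 16 = 1.25 dB.
Output = 0 − 1.25 = -1.25 dBV.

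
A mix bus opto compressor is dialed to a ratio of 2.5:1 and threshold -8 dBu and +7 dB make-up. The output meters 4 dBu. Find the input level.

4.5 dBu

Before make-up, the level was 4 − 7 = -3 dBu.
Post-compression overshoot = -3 − (-8) = 5 dB.
Undo the ratio: input overshoot = 5 × 2.5 = 12.5 dB, giving input = 4.5 dBu.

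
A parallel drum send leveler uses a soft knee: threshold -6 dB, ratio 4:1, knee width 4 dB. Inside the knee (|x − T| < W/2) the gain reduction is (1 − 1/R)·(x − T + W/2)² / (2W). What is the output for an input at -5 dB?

-5.84375 dB

x − T + W/2 = -5 − (-6) + 2 = 3.
GR = (1 − 1/4) × 3² / 8 = 0.75 × 9 / 8 = 0.84375 dB.
Output = -5 − 0.84375 = -5.84375 dB.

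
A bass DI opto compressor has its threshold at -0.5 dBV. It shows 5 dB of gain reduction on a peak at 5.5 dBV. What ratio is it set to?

Input overshoot = 5.5 − (-0.5) = 6 dB.
Output overshoot = 6 − 5 = 1 dB.
Ratio = input overshoot / output overshoot = 6 / 1 = 6.

6:1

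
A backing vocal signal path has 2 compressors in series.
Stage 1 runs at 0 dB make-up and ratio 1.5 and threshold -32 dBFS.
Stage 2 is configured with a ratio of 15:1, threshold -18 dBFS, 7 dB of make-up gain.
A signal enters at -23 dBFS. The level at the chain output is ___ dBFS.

Stage 1: 9 dB above -32 dBFS, reduced 1.5:1 to 6 dB above → -26 dBFS.
Stage 2: below threshold (-26 ≤ -18); passes unchanged; make-up brings it to -19 dBFS.

-19 dBFS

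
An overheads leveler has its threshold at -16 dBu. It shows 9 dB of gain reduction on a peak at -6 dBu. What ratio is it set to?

10:1

Input overshoot = -6 − (-16) = 10 dB.
Output overshoot = 10 − 9 = 1 dB.
Ratio = input overshoot / output overshoot = 10 / 1 = 10.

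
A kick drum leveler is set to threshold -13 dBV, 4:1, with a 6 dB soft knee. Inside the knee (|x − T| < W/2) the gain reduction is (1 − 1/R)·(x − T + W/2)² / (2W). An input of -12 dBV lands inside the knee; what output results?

-13 dBV

x − T + W/2 = -12 − (-13) + 3 = 4.
GR = (1 − 1/4) × 4² / 12 = 0.75 × 16 / 12 = 1 dB.
Output = -12 − 1 = -13 dBV.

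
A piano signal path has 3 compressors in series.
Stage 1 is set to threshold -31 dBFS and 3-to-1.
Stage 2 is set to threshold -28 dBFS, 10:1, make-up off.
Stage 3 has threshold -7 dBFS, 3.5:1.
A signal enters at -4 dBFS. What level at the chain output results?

Stage 1: 27 dB above -31 dBFS, reduced 3:1 to 9 dB above → -22 dBFS.
Stage 2: 6 dB above -28 dBFS, reduced 10:1 to 0.6 dB above → -27.4 dBFS.
Stage 3: below threshold (-27.4 ≤ -7); passes unchanged; output -27.4 dBFS.

-27.4 dBFS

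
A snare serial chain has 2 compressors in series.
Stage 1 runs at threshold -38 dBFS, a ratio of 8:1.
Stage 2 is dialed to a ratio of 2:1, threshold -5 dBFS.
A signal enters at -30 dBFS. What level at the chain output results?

-37 dBFS

Stage 1: 8 dB above -38 dBFS, reduced 8:1 to 1 dB above → -37 dBFS.
Stage 2: -37 dBFS is at or below the -5 dBFS threshold — no compression; output -37 dBFS.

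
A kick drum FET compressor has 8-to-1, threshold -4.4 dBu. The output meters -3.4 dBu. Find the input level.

3.6 dBu

That's 1 dB above the -4.4 dBu threshold.
Input overshoot = R × output overshoot = 8 dB → input = -4.4 + 8 = 3.6 dBu.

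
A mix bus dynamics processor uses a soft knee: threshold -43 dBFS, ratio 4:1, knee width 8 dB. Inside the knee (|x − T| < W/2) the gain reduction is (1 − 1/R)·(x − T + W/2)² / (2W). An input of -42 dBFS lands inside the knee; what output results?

x − T + W/2 = -42 − (-43) + 4 = 5.
GR = (1 − 1/4) × 5² / 16 = 0.75 × 25 / 16 = 1.171875 dB.
Output = -42 − 1.171875 = -43.171875 dBFS.

-43.171875 dBFS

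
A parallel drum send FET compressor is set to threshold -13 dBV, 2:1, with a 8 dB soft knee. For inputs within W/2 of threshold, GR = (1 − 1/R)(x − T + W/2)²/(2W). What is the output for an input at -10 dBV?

x − T + W/2 = -10 − (-13) + 4 = 7.
GR = (1 − 1/2) × 7² / 16 = 0.5 × 49 / 16 = 1.53125 dB.
Output = -10 − 1.53125 = -11.53125 dBV.

-11.53125 dBV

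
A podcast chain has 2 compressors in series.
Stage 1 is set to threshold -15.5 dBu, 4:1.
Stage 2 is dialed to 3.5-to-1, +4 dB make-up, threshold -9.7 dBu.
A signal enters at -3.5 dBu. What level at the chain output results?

-8.5 dBu

Stage 1: -3.5 dBu is 12 dB over -15.5 dBu; at 4:1 that becomes 3 dB over, giving -12.5 dBu.
Stage 2: -12.5 dBu is at or below the -9.7 dBu threshold — no compression; make-up brings it to -8.5 dBu.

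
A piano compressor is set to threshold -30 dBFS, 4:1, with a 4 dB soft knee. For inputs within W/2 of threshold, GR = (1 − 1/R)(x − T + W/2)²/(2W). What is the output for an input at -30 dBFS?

-30.375 dBFS

x − T + W/2 = -30 − (-30) + 2 = 2.
GR = (1 − 1/4) × 2² / 8 = 0.75 × 4 / 8 = 0.375 dB.
Output = -30 − 0.375 = -30.375 dBFS.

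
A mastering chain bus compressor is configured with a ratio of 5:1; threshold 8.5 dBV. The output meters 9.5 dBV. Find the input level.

13.5 dBV

That's 1 dB above the 8.5 dBV threshold.
Input overshoot = R × output overshoot = 5 dB → input = 8.5 + 5 = 13.5 dBV.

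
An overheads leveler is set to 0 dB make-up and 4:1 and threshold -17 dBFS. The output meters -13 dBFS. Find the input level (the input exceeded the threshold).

Post-compression overshoot = -13 − (-17) = 4 dB.
Undo the ratio: input overshoot = 4 × 4 = 16 dB, giving input = -1 dBFS.

-1 dBFS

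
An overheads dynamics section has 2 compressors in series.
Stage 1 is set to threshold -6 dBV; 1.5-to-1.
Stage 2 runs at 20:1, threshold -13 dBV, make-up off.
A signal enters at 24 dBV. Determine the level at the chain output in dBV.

Stage 1: overshoot 30 dB → 30/1.5 = 20 dB → 14 dBV.
Stage 2: 27 dB above -13 dBV, reduced 20:1 to 1.35 dB above → -11.65 dBV.

-11.65 dBV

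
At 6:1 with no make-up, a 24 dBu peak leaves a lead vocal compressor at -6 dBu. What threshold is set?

Gain reduction = 24 − (-6) = 30 dB; output overshoot = GR / (R − 1) = 30 / 5 = 6 dB.
Threshold = output − output overshoot = -6 − 6 = -12 dBu.

-12 dBu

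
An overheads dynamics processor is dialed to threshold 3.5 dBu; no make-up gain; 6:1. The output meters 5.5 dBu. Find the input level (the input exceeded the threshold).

15.5 dBu

That's 2 dB above the 3.5 dBu threshold.
Undo the ratio: input overshoot = 2 × 6 = 12 dB, giving input = 15.5 dBu.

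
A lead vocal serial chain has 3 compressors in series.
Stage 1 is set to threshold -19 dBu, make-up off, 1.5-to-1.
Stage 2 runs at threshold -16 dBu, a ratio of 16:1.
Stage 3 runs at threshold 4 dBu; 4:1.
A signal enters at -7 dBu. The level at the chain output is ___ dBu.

Stage 1: -7 dBu is 12 dB over -19 dBu; at 1.5:1 that becomes 8 dB over, giving -11 dBu.
Stage 2: overshoot 5 dB → 5/16 = 0.3125 dB → -15.6875 dBu.
Stage 3: -15.6875 dBu is at or below the 4 dBu threshold — no compression; output -15.6875 dBu.

-15.6875 dBu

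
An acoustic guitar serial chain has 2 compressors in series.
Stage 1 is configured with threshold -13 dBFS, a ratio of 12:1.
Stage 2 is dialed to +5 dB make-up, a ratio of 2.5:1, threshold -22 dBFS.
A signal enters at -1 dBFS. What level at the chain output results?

-13 dBFS

Stage 1: -1 dBFS is 12 dB over -13 dBFS; at 12:1 that becomes 1 dB over, giving -12 dBFS.
Stage 2: 10 dB above -22 dBFS, reduced 2.5:1 to 4 dB above → -18 dBFS; +5 dB make-up → -13 dBFS.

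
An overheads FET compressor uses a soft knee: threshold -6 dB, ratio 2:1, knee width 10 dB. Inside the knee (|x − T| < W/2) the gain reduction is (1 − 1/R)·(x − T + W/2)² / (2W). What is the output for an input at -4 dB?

x − T + W/2 = -4 − (-6) + 5 = 7.
GR = (1 − 1/2) × 7² / 20 = 0.5 × 49 / 20 = 1.225 dB.
Output = -4 − 1.225 = -5.225 dB.

-5.225 dB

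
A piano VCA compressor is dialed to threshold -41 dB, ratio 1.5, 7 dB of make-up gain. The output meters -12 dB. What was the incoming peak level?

-8 dB

Stripping the +7 dB make-up gives -19 dB at the gain stage.
The compressed level sits -19 − (-41) = 22 dB over threshold.
Input overshoot = R × output overshoot = 33 dB → input = -41 + 33 = -8 dB.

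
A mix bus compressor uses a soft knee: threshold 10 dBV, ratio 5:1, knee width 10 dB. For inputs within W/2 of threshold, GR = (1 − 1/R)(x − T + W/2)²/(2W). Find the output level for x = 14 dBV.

x − T + W/2 = 14 − 10 + 5 = 9.
GR = (1 − 1/5) × 9² / 20 = 0.8 × 81 / 20 = 3.24 dB.
Output = 14 − 3.24 = 10.76 dBV.

10.76 dBV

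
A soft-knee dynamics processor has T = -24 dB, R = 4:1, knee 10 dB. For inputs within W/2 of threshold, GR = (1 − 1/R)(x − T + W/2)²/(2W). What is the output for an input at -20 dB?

x − T + W/2 = -20 − (-24) + 5 = 9.
GR = (1 − 1/4) × 9² / 20 = 0.75 × 81 / 20 = 3.0375 dB.
Output = -20 − 3.0375 = -23.0375 dB.

-23.0375 dB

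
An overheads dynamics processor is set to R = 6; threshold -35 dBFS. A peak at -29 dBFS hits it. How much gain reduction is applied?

5 dB

-29 dBFS exceeds the threshold by 6 dB.
At 6:1, output sits 6/6 = 1 dB above threshold.
Gain reduction = 6 − 1 = 5 dB.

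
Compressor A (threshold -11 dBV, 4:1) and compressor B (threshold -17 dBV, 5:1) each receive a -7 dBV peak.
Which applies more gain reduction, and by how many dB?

A: 4 dB over, compressed to 1 dB over, so 3 dB of GR.
B: 10 dB over, compressed to 2 dB over, so 8 dB of GR.
Difference: 5 dB in favour of B.

B, by 5 dB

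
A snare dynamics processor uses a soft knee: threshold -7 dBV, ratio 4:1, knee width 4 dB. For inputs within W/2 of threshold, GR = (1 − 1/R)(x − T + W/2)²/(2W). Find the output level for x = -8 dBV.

x − T + W/2 = -8 − (-7) + 2 = 1.
GR = (1 − 1/4) × 1² / 8 = 0.75 × 1 / 8 = 0.09375 dB.
Output = -8 − 0.09375 = -8.09375 dBV.

-8.09375 dBV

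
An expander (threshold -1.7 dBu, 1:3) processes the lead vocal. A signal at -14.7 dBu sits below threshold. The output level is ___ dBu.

-40.7 dBu

Undershoot = (-1.7) − (-14.7) = 13 dB.
At 1:3, that expands to 39 dB under threshold.
Output = -1.7 − 39 = -40.7 dBu.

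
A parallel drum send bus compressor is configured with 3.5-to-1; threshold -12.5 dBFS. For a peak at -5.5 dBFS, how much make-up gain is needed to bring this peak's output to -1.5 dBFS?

The peak compresses to -12.5 + 7/3.5 = -10.5 dBFS.
To reach -1.5 dBFS requires -1.5 − (-10.5) = 9 dB of make-up.

9 dB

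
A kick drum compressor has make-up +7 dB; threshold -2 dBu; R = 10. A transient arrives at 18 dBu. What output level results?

7 dBu

The input is 20 dB above the -2 dBu threshold.
10:1 compression reduces that to 20/10 = 2 dB over.
So the level is -2 + 2 = 0 dBu; make-up adds 7 dB, giving 7 dBu.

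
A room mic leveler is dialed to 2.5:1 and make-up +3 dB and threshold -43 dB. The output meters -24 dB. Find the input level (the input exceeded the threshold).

Before make-up, the level was -24 − 3 = -27 dB.
Post-compression overshoot = -27 − (-43) = 16 dB.
Undo the ratio: input overshoot = 16 × 2.5 = 40 dB, giving input = -3 dB.

-3 dB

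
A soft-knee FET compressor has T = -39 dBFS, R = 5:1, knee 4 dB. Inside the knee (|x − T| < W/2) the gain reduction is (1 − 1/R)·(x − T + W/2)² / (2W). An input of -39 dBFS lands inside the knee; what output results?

-39.4 dBFS

x − T + W/2 = -39 − (-39) + 2 = 2.
GR = (1 − 1/5) × 2² / 8 = 0.8 × 4 / 8 = 0.4 dB.
Output = -39 − 0.4 = -39.4 dBFS.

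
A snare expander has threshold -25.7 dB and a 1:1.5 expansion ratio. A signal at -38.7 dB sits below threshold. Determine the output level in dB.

Below threshold, a 1:1.5 expander applies gain = (1.5−1)×(T − x) of attenuation.
(1.5−1) × 13 = 6.5 dB, so output = -38.7 − 6.5 = -45.2 dB.

-45.2 dB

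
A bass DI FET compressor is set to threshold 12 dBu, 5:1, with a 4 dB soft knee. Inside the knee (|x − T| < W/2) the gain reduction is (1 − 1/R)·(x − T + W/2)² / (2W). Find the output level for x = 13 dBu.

12.1 dBu

x − T + W/2 = 13 − 12 + 2 = 3.
GR = (1 − 1/5) × 3² / 8 = 0.8 × 9 / 8 = 0.9 dB.
Output = 13 − 0.9 = 12.1 dBu.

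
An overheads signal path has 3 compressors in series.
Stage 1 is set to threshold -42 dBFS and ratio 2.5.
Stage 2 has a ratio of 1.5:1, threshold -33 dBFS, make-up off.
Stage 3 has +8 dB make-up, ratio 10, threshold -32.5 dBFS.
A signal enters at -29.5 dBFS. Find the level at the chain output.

Stage 1: 12.5 dB above -42 dBFS, reduced 2.5:1 to 5 dB above → -37 dBFS.
Stage 2: below threshold (-37 ≤ -33); passes unchanged; output -37 dBFS.
Stage 3: below threshold (-37 ≤ -32.5); passes unchanged; make-up brings it to -29 dBFS.

-29 dBFS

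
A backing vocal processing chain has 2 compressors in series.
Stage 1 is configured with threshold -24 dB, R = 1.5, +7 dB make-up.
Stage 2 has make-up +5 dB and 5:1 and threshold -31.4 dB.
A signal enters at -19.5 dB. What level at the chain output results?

Stage 1: 4.5 dB above -24 dB, reduced 1.5:1 to 3 dB above → -21 dB; +7 dB make-up → -14 dB.
Stage 2: 17.4 dB above -31.4 dB, reduced 5:1 to 3.48 dB above → -27.92 dB; +5 dB make-up → -22.92 dB.

-22.92 dB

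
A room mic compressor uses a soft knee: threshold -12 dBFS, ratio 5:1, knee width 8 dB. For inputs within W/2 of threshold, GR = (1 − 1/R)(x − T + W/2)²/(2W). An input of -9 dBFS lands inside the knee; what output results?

x − T + W/2 = -9 − (-12) + 4 = 7.
GR = (1 − 1/5) × 7² / 16 = 0.8 × 49 / 16 = 2.45 dB.
Output = -9 − 2.45 = -11.45 dBFS.

-11.45 dBFS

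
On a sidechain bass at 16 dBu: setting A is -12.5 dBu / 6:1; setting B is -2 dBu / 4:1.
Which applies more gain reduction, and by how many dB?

A, by 10.25 dB

A: GR = 28.5 − 28.5/6 = 23.75 dB.
B: GR = 18 − 18/4 = 13.5 dB.
Difference: 10.25 dB in favour of A.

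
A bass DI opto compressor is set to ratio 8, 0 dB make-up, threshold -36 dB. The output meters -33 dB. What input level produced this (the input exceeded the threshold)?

Post-compression overshoot = -33 − (-36) = 3 dB.
Before 8:1 compression the overshoot was 3 × 8 = 24 dB, so input = -36 + 24 = -12 dB.

-12 dB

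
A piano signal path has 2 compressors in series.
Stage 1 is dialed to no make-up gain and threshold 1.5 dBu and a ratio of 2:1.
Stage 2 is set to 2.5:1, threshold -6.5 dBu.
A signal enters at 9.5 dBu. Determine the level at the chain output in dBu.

-1.7 dBu

Stage 1: 8 dB above 1.5 dBu, reduced 2:1 to 4 dB above → 5.5 dBu.
Stage 2: 5.5 dBu is 12 dB over -6.5 dBu; at 2.5:1 that becomes 4.8 dB over, giving -1.7 dBu.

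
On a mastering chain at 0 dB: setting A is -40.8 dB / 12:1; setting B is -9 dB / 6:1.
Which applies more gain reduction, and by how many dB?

A, by 29.9 dB

A: 40.8 dB over, compressed to 3.4 dB over, so 37.4 dB of GR.
B: 9 dB over, compressed to 1.5 dB over, so 7.5 dB of GR.
Difference: 29.9 dB in favour of A.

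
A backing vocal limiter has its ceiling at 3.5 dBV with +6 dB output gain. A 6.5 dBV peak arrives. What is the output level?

At ∞:1, everything above 3.5 dBV is held at the ceiling.
Output gain then adds 6 dB: 3.5 + 6 = 9.5 dBV.

9.5 dBV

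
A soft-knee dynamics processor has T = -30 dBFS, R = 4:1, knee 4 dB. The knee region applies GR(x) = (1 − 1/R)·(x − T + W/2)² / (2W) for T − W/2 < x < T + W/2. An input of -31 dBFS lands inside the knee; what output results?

x − T + W/2 = -31 − (-30) + 2 = 1.
GR = (1 − 1/4) × 1² / 8 = 0.75 × 1 / 8 = 0.09375 dB.
Output = -31 − 0.09375 = -31.09375 dBFS.

-31.09375 dBFS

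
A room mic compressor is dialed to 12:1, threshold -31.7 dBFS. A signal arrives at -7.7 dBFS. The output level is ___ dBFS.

-7.7 dBFS sits 24 dB over threshold.
The 24 dB excess becomes 2 dB after 12:1 reduction.
That puts the output at -29.7 dBFS.

-29.7 dBFS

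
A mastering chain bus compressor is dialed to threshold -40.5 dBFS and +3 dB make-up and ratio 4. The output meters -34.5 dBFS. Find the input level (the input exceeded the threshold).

-28.5 dBFS

Remove make-up: -34.5 − 3 = -37.5 dBFS.
Post-compression overshoot = -37.5 − (-40.5) = 3 dB.
Input overshoot = R × output overshoot = 12 dB → input = -40.5 + 12 = -28.5 dBFS.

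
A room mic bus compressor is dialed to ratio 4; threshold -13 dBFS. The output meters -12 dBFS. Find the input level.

-9 dBFS

The compressed level sits -12 − (-13) = 1 dB over threshold.
Input overshoot = R × output overshoot = 4 dB → input = -13 + 4 = -9 dBFS.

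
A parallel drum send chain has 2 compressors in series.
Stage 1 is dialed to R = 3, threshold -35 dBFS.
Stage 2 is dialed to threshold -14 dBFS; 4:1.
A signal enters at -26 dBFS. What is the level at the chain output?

Stage 1: -26 dBFS is 9 dB over -35 dBFS; at 3:1 that becomes 3 dB over, giving -32 dBFS.
Stage 2: below threshold (-32 ≤ -14); passes unchanged; output -32 dBFS.

-32 dBFS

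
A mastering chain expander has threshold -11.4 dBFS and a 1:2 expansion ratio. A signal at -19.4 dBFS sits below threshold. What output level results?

Undershoot = (-11.4) − (-19.4) = 8 dB.
At 1:2, that expands to 16 dB under threshold.
Output = -11.4 − 16 = -27.4 dBFS.

-27.4 dBFS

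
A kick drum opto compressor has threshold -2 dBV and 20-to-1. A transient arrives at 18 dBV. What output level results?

-1 dBV

Overshoot: 18 − (-2) = 20 dB.
The 20 dB excess becomes 1 dB after 20:1 reduction.
That puts the output at -1 dBV.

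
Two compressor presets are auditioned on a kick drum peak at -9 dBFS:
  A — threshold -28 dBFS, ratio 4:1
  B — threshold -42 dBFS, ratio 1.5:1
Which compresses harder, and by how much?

A: 19 dB over, compressed to 4.75 dB over, so 14.25 dB of GR.
B: 33 dB over, compressed to 22 dB over, so 11 dB of GR.
A reduces 3.25 dB more.

A, by 3.25 dB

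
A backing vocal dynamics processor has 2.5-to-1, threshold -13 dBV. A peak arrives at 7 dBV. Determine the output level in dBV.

-5 dBV

The input is 20 dB above the -13 dBV threshold.
At 2.5:1 the overshoot is divided by 2.5, leaving 8 dB above threshold.
That puts the output at -5 dBV.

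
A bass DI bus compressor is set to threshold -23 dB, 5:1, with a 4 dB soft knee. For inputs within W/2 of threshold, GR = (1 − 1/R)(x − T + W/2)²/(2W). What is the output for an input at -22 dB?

-22.9 dB

x − T + W/2 = -22 − (-23) + 2 = 3.
GR = (1 − 1/5) × 3² / 8 = 0.8 × 9 / 8 = 0.9 dB.
Output = -22 − 0.9 = -22.9 dB.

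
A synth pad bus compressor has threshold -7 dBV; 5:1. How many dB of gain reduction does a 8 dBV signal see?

12 dB

8 dBV exceeds the threshold by 15 dB.
After 5:1 compression the overshoot becomes 15/5 = 3 dB.
GR = overshoot in − overshoot out = 15 − 3 = 12 dB.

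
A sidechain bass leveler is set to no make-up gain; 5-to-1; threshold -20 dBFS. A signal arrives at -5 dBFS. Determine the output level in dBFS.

-17 dBFS

-5 dBFS sits 15 dB over threshold.
The 15 dB excess becomes 3 dB after 5:1 reduction.
That puts the output at -17 dBFS.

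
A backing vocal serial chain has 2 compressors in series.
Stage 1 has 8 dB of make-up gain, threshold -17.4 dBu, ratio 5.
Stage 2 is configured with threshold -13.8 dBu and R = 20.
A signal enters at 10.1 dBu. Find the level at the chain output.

-13.305 dBu

Stage 1: overshoot 27.5 dB → 27.5/5 = 5.5 dB → -11.9 dBu; +8 dB make-up → -3.9 dBu.
Stage 2: overshoot 9.9 dB → 9.9/20 = 0.495 dB → -13.305 dBu.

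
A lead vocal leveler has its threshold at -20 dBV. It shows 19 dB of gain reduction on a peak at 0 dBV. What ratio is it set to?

20:1

Input overshoot = 0 − (-20) = 20 dB.
Output overshoot = 20 − 19 = 1 dB.
Ratio = input overshoot / output overshoot = 20 / 1 = 20.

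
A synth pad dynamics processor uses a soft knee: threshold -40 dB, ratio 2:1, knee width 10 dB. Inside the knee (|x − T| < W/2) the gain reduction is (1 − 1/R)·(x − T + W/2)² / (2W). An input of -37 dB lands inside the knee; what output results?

x − T + W/2 = -37 − (-40) + 5 = 8.
GR = (1 − 1/2) × 8² / 20 = 0.5 × 64 / 20 = 1.6 dB.
Output = -37 − 1.6 = -38.6 dB.

-38.6 dB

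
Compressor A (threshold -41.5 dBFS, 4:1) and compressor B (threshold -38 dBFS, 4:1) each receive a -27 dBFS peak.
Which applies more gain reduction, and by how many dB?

A, by 2.625 dB

A: overshoot 14.5 dB → output overshoot 3.625 dB → GR 10.875 dB.
B: overshoot 11 dB → output overshoot 2.75 dB → GR 8.25 dB.
Difference: 2.625 dB in favour of A.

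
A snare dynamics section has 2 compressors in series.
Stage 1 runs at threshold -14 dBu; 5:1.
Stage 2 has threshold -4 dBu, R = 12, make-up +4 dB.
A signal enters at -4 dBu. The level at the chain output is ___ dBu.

Stage 1: overshoot 10 dB → 10/5 = 2 dB → -12 dBu.
Stage 2: -12 dBu ≤ -4 dBu, so stage 2 doesn't engage; make-up brings it to -8 dBu.

-8 dBu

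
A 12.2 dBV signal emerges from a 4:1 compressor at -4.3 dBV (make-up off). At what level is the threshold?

-9.8 dBV

Gain reduction = 12.2 − (-4.3) = 16.5 dB; output overshoot = GR / (R − 1) = 16.5 / 3 = 5.5 dB.
Threshold = output − output overshoot = -4.3 − 5.5 = -9.8 dBV.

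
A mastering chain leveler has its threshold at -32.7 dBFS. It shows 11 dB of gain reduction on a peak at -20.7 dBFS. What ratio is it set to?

Input overshoot = -20.7 − (-32.7) = 12 dB.
Output overshoot = 12 − 11 = 1 dB.
Ratio = input overshoot / output overshoot = 12 / 1 = 12.

12:1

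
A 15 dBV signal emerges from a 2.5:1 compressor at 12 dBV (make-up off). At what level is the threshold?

10 dBV

Input is 5 dB above T (since output overshoot × R = input overshoot: (12 − T)·2.5 = 15 − T gives T = 10 dBV).
Check: 10 + (15 − 10)/2.5 = 10 + 2 = 12 dBV. ✓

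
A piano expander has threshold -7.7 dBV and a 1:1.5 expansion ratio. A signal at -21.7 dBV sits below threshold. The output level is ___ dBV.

-28.7 dBV

Below threshold, a 1:1.5 expander applies gain = (1.5−1)×(T − x) of attenuation.
(1.5−1) × 14 = 7 dB, so output = -21.7 − 7 = -28.7 dBV.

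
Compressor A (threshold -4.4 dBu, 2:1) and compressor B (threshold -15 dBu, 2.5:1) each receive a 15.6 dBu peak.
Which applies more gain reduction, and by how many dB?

B, by 8.36 dB

A: overshoot 20 dB → output overshoot 10 dB → GR 10 dB.
B: overshoot 30.6 dB → output overshoot 12.24 dB → GR 18.36 dB.
B reduces 8.36 dB more.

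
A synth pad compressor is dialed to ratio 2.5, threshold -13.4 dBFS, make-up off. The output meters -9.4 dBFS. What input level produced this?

Post-compression overshoot = -9.4 − (-13.4) = 4 dB.
Before 2.5:1 compression the overshoot was 4 × 2.5 = 10 dB, so input = -13.4 + 10 = -3.4 dBFS.

-3.4 dBFS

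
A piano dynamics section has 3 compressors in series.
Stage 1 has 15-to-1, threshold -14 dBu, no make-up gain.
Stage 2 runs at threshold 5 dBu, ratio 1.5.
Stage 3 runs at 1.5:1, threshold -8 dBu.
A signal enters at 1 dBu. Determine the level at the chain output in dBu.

-13 dBu

Stage 1: 1 dBu is 15 dB over -14 dBu; at 15:1 that becomes 1 dB over, giving -13 dBu.
Stage 2: -13 dBu is at or below the 5 dBu threshold — no compression; output -13 dBu.
Stage 3: below threshold (-13 ≤ -8); passes unchanged; output -13 dBu.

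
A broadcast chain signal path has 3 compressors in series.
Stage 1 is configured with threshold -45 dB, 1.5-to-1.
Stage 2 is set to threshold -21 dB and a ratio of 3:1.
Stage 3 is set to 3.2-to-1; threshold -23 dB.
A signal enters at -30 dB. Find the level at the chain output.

-35 dB

Stage 1: 15 dB above -45 dB, reduced 1.5:1 to 10 dB above → -35 dB.
Stage 2: below threshold (-35 ≤ -21); passes unchanged; output -35 dB.
Stage 3: -35 dB is at or below the -23 dB threshold — no compression; output -35 dB.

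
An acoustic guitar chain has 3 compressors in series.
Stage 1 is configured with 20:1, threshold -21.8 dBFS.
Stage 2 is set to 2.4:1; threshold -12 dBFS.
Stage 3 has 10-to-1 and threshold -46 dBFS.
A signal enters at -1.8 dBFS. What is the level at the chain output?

Stage 1: 20 dB above -21.8 dBFS, reduced 20:1 to 1 dB above → -20.8 dBFS.
Stage 2: -20.8 dBFS is at or below the -12 dBFS threshold — no compression; output -20.8 dBFS.
Stage 3: overshoot 25.2 dB → 25.2/10 = 2.52 dB → -43.48 dBFS.

-43.48 dBFS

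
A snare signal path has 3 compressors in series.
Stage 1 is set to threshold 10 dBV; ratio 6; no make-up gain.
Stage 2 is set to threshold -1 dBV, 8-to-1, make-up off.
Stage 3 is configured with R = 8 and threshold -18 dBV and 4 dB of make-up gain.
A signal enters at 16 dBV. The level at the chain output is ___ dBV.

-11.6875 dBV

Stage 1: 16 dBV is 6 dB over 10 dBV; at 6:1 that becomes 1 dB over, giving 11 dBV.
Stage 2: 11 dBV is 12 dB over -1 dBV; at 8:1 that becomes 1.5 dB over, giving 0.5 dBV.
Stage 3: 0.5 dBV is 18.5 dB over -18 dBV; at 8:1 that becomes 2.3125 dB over, giving -15.6875 dBV; +4 dB make-up → -11.6875 dBV.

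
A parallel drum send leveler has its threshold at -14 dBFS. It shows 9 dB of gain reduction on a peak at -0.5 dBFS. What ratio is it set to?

3:1

Input overshoot = -0.5 − (-14) = 13.5 dB.
Output overshoot = 13.5 − 9 = 4.5 dB.
Ratio = input overshoot / output overshoot = 13.5 / 4.5 = 3.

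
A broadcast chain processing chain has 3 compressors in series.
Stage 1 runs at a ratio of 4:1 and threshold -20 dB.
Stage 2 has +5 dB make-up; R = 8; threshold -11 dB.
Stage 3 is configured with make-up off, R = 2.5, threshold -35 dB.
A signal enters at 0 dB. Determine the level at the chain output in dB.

Stage 1: overshoot 20 dB → 20/4 = 5 dB → -15 dB.
Stage 2: -15 dB ≤ -11 dB, so stage 2 doesn't engage; make-up brings it to -10 dB.
Stage 3: 25 dB above -35 dB, reduced 2.5:1 to 10 dB above → -25 dB.

-25 dB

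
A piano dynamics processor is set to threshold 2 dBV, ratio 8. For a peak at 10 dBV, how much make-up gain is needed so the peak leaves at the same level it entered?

Without make-up, output = threshold + overshoot/8 = 2 + 1 = 3 dBV.
Gap to target: 7 dB.

7 dB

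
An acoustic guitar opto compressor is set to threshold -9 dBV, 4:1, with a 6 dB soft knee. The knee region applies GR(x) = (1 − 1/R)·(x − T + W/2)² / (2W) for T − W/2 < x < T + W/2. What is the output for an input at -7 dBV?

x − T + W/2 = -7 − (-9) + 3 = 5.
GR = (1 − 1/4) × 5² / 12 = 0.75 × 25 / 12 = 1.5625 dB.
Output = -7 − 1.5625 = -8.5625 dBV.

-8.5625 dBV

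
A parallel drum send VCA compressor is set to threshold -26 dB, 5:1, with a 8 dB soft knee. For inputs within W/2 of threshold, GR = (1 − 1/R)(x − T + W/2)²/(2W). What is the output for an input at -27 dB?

x − T + W/2 = -27 − (-26) + 4 = 3.
GR = (1 − 1/5) × 3² / 16 = 0.8 × 9 / 16 = 0.45 dB.
Output = -27 − 0.45 = -27.45 dB.

-27.45 dB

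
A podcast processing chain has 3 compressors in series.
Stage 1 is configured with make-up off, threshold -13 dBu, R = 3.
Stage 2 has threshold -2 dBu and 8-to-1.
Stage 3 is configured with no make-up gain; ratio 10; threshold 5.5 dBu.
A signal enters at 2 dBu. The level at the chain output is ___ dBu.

Stage 1: 15 dB above -13 dBu, reduced 3:1 to 5 dB above → -8 dBu.
Stage 2: below threshold (-8 ≤ -2); passes unchanged; output -8 dBu.
Stage 3: -8 dBu ≤ 5.5 dBu, so stage 3 doesn't engage; output -8 dBu.

-8 dBu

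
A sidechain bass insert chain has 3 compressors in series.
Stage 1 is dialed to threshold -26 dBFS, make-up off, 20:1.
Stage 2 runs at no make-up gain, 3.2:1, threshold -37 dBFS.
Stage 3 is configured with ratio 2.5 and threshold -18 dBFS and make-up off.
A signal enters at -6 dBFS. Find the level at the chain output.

-33.25 dBFS

Stage 1: overshoot 20 dB → 20/20 = 1 dB → -25 dBFS.
Stage 2: -25 dBFS is 12 dB over -37 dBFS; at 3.2:1 that becomes 3.75 dB over, giving -33.25 dBFS.
Stage 3: -33.25 dBFS is at or below the -18 dBFS threshold — no compression; output -33.25 dBFS.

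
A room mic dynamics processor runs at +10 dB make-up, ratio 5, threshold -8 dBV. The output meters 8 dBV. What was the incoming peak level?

Remove make-up: 8 − 10 = -2 dBV.
Post-compression overshoot = -2 − (-8) = 6 dB.
Undo the ratio: input overshoot = 6 × 5 = 30 dB, giving input = 22 dBV.

22 dBV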